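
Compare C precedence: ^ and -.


'-' is additive (level 9); '^' is bitwise XOR (level 4)
Higher level binds tighter
'-' has higher precedence than '^'


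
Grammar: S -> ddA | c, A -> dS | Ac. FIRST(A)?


Per alternative of A: FIRST(dS) = {d}; FIRST(Ac) = {d}
FIRST(A) = {d}


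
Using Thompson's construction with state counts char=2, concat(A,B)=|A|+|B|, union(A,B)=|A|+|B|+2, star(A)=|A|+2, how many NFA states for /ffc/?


Syntax tree has 3 char leaf(s), 0 union(s), 0 star(s)
chars contribute 3×2 = 6; each union adds +2; each star adds +2
Total: 6 + 0 + 0 = 6 states


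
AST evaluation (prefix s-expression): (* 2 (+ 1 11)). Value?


Evaluate inner: (+ 1 11) = 12
Evaluate root: (* 2 12) = 24
Result: 24


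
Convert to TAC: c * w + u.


Break into single-operator statements:
t1 = c * w
t2 = t1 + u


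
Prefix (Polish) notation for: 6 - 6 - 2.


left-to-right (same/higher precedence on left): tree is (- (- 6 6) 2)
Prefix: - - 6 6 2


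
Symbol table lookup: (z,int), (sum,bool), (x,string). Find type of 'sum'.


Lookup 'sum' → type bool


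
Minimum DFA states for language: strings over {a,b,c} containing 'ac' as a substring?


KMP-style automaton: 2 progress states + 1 absorbing accept = 3
Minimal DFA: 3 states


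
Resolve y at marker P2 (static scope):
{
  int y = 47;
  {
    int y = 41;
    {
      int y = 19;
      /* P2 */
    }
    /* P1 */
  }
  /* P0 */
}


y declared in the same block as P2
y = 19


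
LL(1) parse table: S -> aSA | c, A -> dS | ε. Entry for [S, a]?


For [S, a]: 'a' ∈ FIRST(aSA)
Entry: S -> aSA


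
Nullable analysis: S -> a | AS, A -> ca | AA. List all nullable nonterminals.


A nonterminal is nullable iff some alternative derives ε (directly, or every symbol in it is nullable)
Nullable: {}


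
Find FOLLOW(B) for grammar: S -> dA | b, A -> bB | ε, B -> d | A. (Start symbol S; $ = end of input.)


$ ∈ FOLLOW(S). For each A -> αBβ: add FIRST(β)\{ε} to FOLLOW(B); if β nullable, add FOLLOW(A).
FOLLOW(B) = {$}


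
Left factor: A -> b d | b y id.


Common prefix: 'b'
Factored: A -> b A', A' -> d | y id


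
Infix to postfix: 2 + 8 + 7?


Left to right (same or higher precedence on left)
Postfix: 2 8 + 7 +


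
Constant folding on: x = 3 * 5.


3 * 5 = 15 at compile time
Optimized: x = 15


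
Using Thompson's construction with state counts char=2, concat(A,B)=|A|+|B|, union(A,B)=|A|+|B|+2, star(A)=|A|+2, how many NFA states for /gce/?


Syntax tree has 3 char leaf(s), 0 union(s), 0 star(s)
chars contribute 3×2 = 6; each union adds +2; each star adds +2
Total: 6 + 0 + 0 = 6 states


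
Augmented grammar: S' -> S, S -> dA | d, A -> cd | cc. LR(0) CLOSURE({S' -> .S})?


Start: S' -> .S
For each item with dot before a nonterminal B, add B -> .γ for every B-production
Closure: [S' -> .S, S -> .dA, S -> .d]


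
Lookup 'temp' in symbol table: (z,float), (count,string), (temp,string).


Lookup 'temp' → type string


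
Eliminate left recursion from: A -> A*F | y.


Left-recursive alternatives: A*F; non-recursive: y
Introduce A': A -> yA', A' -> *FA' | ε


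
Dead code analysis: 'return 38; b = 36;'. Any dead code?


statement follows a return and is unreachable
Dead: 'b = 36'


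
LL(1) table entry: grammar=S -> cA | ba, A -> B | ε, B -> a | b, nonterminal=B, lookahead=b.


For [B, b]: 'b' ∈ FIRST(b)
Entry: B -> b


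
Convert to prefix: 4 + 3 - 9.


left-to-right (same/higher precedence on left): tree is (- (+ 4 3) 9)
Prefix: - + 4 3 9


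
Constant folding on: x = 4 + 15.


4 + 15 = 19 at compile time
Optimized: x = 19


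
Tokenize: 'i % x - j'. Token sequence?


Scan left to right, longest-match per lexeme
Tokens: ID(i), OP(%), ID(x), OP(-), ID(j)


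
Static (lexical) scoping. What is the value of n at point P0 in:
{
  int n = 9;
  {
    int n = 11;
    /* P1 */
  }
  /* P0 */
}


n declared in the same block as P0
n = 9


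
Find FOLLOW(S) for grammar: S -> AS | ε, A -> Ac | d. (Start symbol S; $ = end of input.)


$ ∈ FOLLOW(S). For each A -> αBβ: add FIRST(β)\{ε} to FOLLOW(B); if β nullable, add FOLLOW(A).
FOLLOW(S) = {$}


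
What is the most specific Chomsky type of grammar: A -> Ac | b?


Left-linear: every RHS is a terminal or one nonterminal followed by a terminal
Classification: Type 3 (Regular)


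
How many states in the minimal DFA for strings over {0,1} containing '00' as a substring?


KMP-style automaton: 2 progress states + 1 absorbing accept = 3
Minimal DFA: 3 states


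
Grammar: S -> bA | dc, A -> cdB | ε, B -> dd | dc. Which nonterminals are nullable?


A nonterminal is nullable iff some alternative derives ε (directly, or every symbol in it is nullable)
Nullable: {A}


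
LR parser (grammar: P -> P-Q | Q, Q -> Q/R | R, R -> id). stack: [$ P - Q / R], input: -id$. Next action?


handle 'Q/R' on top
Action: reduce (Q -> Q/R)


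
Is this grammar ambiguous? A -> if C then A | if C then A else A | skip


dangling else: 'if C then if C then skip else skip' parses two ways
Ambiguous


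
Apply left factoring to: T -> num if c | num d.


Common prefix: 'num'
Factored: T -> num T', T' -> if c | d


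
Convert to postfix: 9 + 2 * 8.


* has higher precedence, evaluate 2*8 first
Postfix: 9 2 8 * +


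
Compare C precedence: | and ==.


'==' is equality (level 6); '|' is bitwise OR (level 3)
Higher level binds tighter
'==' has higher precedence than '|'


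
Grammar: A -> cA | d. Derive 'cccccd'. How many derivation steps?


Derivation: A => cA => ccA => cccA => ccccA => cccccA => cccccd
Steps: 6


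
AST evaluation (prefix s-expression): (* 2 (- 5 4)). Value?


Evaluate inner: (- 5 4) = 1
Evaluate root: (* 2 1) = 2
Result: 2


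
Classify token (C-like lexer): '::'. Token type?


Pattern: operator symbol
Type: OPERATOR


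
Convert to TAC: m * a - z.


Break into single-operator statements:
t1 = m * a
t2 = t1 - z


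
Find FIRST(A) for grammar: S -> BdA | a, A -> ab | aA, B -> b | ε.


Per alternative of A: FIRST(ab) = {a}; FIRST(aA) = {a}
FIRST(A) = {a}


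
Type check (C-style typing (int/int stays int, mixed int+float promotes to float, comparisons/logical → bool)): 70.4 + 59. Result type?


Operand types: float + int
Rule: mixed int/float promotes to float; int/int stays int
Result type: float


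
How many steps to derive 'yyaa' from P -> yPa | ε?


Derivation: P => yPa => yyPaa => yyaa
Steps: 3


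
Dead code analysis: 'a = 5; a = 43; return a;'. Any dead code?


first assignment to a is overwritten before any read
Dead: 'a = 5'


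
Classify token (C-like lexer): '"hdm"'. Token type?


Pattern: double-quoted sequence
Type: STRING_LITERAL


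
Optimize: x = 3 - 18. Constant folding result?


3 - 18 = -15 at compile time
Optimized: x = -15


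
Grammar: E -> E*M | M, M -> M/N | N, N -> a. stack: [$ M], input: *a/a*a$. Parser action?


lookahead ∉ {/} so M won't extend; reduce E -> M
Action: reduce (E -> M)


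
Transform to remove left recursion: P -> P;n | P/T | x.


Left-recursive alternatives: P;n, P/T; non-recursive: x
Introduce P': P -> xP', P' -> ;nP' | /TP' | ε


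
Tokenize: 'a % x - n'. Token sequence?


Scan left to right, longest-match per lexeme
Tokens: ID(a), OP(%), ID(x), OP(-), ID(n)


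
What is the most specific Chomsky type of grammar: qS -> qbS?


LHS has context (more than one symbol) and |LHS| ≤ |RHS|
Classification: Type 1 (Context-Sensitive)


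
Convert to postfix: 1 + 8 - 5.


Left to right (same or higher precedence on left)
Postfix: 1 8 + 5 -


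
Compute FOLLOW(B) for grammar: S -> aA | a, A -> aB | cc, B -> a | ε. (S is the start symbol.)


$ ∈ FOLLOW(S). For each A -> αBβ: add FIRST(β)\{ε} to FOLLOW(B); if β nullable, add FOLLOW(A).
FOLLOW(B) = {$}


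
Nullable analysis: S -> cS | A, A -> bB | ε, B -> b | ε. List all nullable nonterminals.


A nonterminal is nullable iff some alternative derives ε (directly, or every symbol in it is nullable)
Nullable: {A, B, S}


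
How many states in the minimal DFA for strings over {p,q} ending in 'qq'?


Track the longest suffix of input matching a prefix of 'qq': 3 classes (prefixes of length 0..2)
Minimal DFA: 3 states


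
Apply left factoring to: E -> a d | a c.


Common prefix: 'a'
Factored: E -> a E', E' -> d | c


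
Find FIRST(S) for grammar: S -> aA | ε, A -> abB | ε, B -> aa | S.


Per alternative of S: FIRST(aA) = {a}; FIRST(ε) = {ε}
FIRST(S) = {a, ε}


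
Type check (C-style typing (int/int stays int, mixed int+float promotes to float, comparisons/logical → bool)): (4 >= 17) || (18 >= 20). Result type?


Operand types: bool || bool
Rule: logical operators take bool operands and yield bool
Result type: bool


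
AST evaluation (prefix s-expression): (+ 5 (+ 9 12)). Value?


Evaluate inner: (+ 9 12) = 21
Evaluate root: (+ 5 21) = 26
Result: 26


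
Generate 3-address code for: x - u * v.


Break into single-operator statements:
t1 = u * v
t2 = x - t1


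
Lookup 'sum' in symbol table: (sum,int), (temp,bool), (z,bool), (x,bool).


Lookup 'sum' → type int


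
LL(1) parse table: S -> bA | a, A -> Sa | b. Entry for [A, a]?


For [A, a]: 'a' ∈ FIRST(Sa)
Entry: A -> Sa


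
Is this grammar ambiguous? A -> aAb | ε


balanced a^n…b^n: each string has a unique parse
Unambiguous


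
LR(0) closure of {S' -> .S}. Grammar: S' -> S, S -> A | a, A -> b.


Start: S' -> .S
For each item with dot before a nonterminal B, add B -> .γ for every B-production
Closure: [S' -> .S, S -> .A, S -> .a, A -> .b]


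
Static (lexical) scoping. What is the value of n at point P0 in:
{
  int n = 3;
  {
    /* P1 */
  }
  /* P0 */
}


n declared in the same block as P0
n = 3


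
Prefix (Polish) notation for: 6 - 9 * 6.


'*' binds tighter: tree is (- 6 (* 9 6))
Prefix: - 6 * 9 6


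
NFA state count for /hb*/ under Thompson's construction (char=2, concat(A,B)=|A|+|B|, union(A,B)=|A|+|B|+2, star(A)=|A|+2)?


Syntax tree has 2 char leaf(s), 0 union(s), 1 star(s)
chars contribute 2×2 = 4; each union adds +2; each star adds +2
Total: 4 + 0 + 2 = 6 states


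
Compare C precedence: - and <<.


'-' is additive (level 9); '<<' is shift (level 8)
Higher level binds tighter
'-' has higher precedence than '<<'


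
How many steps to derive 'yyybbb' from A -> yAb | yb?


Derivation: A => yAb => yyAbb => yyybbb
Steps: 3


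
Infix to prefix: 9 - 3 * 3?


'*' binds tighter: tree is (- 9 (* 3 3))
Prefix: - 9 * 3 3


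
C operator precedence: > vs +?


'+' is additive (level 9); '>' is relational (level 7)
Higher level binds tighter
'+' has higher precedence than '>'


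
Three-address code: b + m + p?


Break into single-operator statements:
t1 = b + m
t2 = t1 + p


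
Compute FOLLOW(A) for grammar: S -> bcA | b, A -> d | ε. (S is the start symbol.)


$ ∈ FOLLOW(S). For each A -> αBβ: add FIRST(β)\{ε} to FOLLOW(B); if β nullable, add FOLLOW(A).
FOLLOW(A) = {$}


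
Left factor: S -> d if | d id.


Common prefix: 'd'
Factored: S -> d S', S' -> if | id


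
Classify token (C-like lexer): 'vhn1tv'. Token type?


Pattern: letter/underscore followed by alphanumerics, not a keyword
Type: IDENTIFIER


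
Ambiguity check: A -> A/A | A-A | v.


'v/v-v' has two parse trees (no precedence encoded between / and -)
Ambiguous


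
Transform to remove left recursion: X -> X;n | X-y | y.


Left-recursive alternatives: X;n, X-y; non-recursive: y
Introduce X': X -> yX', X' -> ;nX' | -yX' | ε


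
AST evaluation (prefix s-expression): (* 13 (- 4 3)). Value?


Evaluate inner: (- 4 3) = 1
Evaluate root: (* 13 1) = 13
Result: 13


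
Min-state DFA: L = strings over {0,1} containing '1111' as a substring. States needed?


KMP-style automaton: 4 progress states + 1 absorbing accept = 5
Minimal DFA: 5 states


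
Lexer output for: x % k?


Scan left to right, longest-match per lexeme
Tokens: ID(x), OP(%), ID(k)


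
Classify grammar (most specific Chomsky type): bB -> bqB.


LHS has context (more than one symbol) and |LHS| ≤ |RHS|
Classification: Type 1 (Context-Sensitive)


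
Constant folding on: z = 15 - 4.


15 - 4 = 11 at compile time
Optimized: z = 11


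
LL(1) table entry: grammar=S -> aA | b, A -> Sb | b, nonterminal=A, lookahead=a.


For [A, a]: 'a' ∈ FIRST(Sb)
Entry: A -> Sb


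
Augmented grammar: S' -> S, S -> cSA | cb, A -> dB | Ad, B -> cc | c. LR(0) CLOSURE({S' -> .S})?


Start: S' -> .S
For each item with dot before a nonterminal B, add B -> .γ for every B-production
Closure: [S' -> .S, S -> .cSA, S -> .cb]


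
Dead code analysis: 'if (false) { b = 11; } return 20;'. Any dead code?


condition is constant false, so the whole block is unreachable
Dead: 'if (false) { b = 11; }'


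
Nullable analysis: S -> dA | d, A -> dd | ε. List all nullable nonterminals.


A nonterminal is nullable iff some alternative derives ε (directly, or every symbol in it is nullable)
Nullable: {A}


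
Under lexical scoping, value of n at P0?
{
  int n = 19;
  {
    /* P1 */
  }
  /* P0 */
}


n declared in the same block as P0
n = 19


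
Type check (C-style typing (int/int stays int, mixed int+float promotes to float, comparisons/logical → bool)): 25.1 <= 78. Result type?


Operand types: float <= int
Rule: comparison yields bool
Result type: bool


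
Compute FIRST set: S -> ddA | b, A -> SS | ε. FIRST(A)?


Per alternative of A: FIRST(SS) = {b, d}; FIRST(ε) = {ε}
FIRST(A) = {b, d, ε}


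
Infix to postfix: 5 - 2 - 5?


Left to right (same or higher precedence on left)
Postfix: 5 2 - 5 -


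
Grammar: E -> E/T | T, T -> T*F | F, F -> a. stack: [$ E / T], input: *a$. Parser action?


'*' can extend T; shift to build T -> T*F
Action: shift


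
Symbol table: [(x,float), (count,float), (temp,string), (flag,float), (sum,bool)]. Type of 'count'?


Lookup 'count' → type float


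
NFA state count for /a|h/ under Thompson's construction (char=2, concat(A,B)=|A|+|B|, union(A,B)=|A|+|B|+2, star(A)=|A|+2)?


Syntax tree has 2 char leaf(s), 1 union(s), 0 star(s)
chars contribute 2×2 = 4; each union adds +2; each star adds +2
Total: 4 + 2 + 0 = 6 states


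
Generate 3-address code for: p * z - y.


Break into single-operator statements:
t1 = p * z
t2 = t1 - y


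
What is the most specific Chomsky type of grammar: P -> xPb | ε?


Single nonterminal LHS, but x^n b^n is not regular
Classification: Type 2 (Context-Free)


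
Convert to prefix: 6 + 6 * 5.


'*' binds tighter: tree is (+ 6 (* 6 5))
Prefix: + 6 * 6 5


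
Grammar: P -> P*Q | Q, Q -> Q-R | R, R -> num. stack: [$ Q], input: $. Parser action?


lookahead ∉ {-} so Q won't extend; reduce P -> Q
Action: reduce (P -> Q)


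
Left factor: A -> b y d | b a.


Common prefix: 'b'
Factored: A -> b A', A' -> y d | a


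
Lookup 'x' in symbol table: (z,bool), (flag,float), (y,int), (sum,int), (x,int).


Lookup 'x' → type int


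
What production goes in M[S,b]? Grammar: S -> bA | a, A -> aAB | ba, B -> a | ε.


For [S, b]: 'b' ∈ FIRST(bA)
Entry: S -> bA


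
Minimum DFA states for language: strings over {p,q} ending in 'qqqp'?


Track the longest suffix of input matching a prefix of 'qqqp': 5 classes (prefixes of length 0..4)
Minimal DFA: 5 states


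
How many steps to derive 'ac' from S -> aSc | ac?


Derivation: S => ac
Steps: 1


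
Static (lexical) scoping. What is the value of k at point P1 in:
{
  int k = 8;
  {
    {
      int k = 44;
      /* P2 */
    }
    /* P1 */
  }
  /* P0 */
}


P1's block does not declare k; resolves to the enclosing declaration at depth 0
k = 8


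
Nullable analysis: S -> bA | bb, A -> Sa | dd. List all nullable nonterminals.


A nonterminal is nullable iff some alternative derives ε (directly, or every symbol in it is nullable)
Nullable: {}


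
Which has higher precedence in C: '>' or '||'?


'>' is relational (level 7); '||' is logical OR (level 1)
Higher level binds tighter
'>' has higher precedence than '||'


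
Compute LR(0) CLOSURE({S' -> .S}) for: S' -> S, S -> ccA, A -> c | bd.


Start: S' -> .S
For each item with dot before a nonterminal B, add B -> .γ for every B-production
Closure: [S' -> .S, S -> .ccA]


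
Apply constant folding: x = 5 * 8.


5 * 8 = 40 at compile time
Optimized: x = 40


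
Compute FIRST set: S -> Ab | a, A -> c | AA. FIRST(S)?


Per alternative of S: FIRST(Ab) = {c}; FIRST(a) = {a}
FIRST(S) = {a, c}


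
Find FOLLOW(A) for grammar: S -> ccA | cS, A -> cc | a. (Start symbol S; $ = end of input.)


$ ∈ FOLLOW(S). For each A -> αBβ: add FIRST(β)\{ε} to FOLLOW(B); if β nullable, add FOLLOW(A).
FOLLOW(A) = {$}


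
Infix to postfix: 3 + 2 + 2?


Left to right (same or higher precedence on left)
Postfix: 3 2 + 2 +


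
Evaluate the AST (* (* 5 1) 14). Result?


Evaluate inner: (* 5 1) = 5
Evaluate root: (* 5 14) = 70
Result: 70


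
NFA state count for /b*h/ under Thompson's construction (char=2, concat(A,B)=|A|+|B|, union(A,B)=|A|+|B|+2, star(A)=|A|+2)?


Syntax tree has 2 char leaf(s), 0 union(s), 1 star(s)
chars contribute 2×2 = 4; each union adds +2; each star adds +2
Total: 4 + 0 + 2 = 6 states


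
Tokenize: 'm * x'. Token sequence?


Scan left to right, longest-match per lexeme
Tokens: ID(m), OP(*), ID(x)


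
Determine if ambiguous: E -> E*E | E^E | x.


'x*x^x' has two parse trees (no precedence encoded between * and ^)
Ambiguous


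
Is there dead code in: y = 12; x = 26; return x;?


y is assigned but never read
Dead: 'y = 12'


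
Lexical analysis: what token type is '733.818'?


Pattern: digits with a decimal point
Type: FLOAT_LITERAL


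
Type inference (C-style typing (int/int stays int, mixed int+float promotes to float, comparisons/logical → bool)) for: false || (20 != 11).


Operand types: bool || bool
Rule: logical operators take bool operands and yield bool
Result type: bool


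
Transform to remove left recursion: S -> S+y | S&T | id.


Left-recursive alternatives: S+y, S&T; non-recursive: id
Introduce S': S -> idS', S' -> +yS' | &TS' | ε


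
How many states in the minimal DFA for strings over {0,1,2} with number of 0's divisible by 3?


Track (count of 0) mod 3: states 0..2, accept at 0
Minimal DFA: 3 states


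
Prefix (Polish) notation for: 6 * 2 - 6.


left-to-right (same/higher precedence on left): tree is (- (* 6 2) 6)
Prefix: - * 6 2 6


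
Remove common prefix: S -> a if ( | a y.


Common prefix: 'a'
Factored: S -> a S', S' -> if ( | y


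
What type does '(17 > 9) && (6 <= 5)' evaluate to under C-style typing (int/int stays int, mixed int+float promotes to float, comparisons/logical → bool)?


Operand types: bool && bool
Rule: logical operators take bool operands and yield bool
Result type: bool


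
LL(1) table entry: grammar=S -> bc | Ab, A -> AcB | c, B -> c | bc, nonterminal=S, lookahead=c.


For [S, c]: 'c' ∈ FIRST(Ab)
Entry: S -> Ab


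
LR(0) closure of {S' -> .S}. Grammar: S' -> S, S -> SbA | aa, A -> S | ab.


Start: S' -> .S
For each item with dot before a nonterminal B, add B -> .γ for every B-production
Closure: [S' -> .S, S -> .SbA, S -> .aa]


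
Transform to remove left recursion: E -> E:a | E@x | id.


Left-recursive alternatives: E:a, E@x; non-recursive: id
Introduce E': E -> idE', E' -> :aE' | @xE' | ε


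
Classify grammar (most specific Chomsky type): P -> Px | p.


Left-linear: every RHS is a terminal or one nonterminal followed by a terminal
Classification: Type 3 (Regular)


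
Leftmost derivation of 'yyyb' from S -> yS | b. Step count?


Derivation: S => yS => yyS => yyyS => yyyb
Steps: 4


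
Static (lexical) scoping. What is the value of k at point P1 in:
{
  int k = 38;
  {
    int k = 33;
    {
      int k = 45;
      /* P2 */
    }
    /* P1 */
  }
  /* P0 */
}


k declared in the same block as P1
k = 33


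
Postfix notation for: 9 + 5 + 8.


Left to right (same or higher precedence on left)
Postfix: 9 5 + 8 +


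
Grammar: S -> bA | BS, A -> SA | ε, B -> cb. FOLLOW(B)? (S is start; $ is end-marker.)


$ ∈ FOLLOW(S). For each A -> αBβ: add FIRST(β)\{ε} to FOLLOW(B); if β nullable, add FOLLOW(A).
FOLLOW(B) = {b, c}


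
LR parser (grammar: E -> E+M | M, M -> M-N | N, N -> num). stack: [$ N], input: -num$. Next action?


'N' (not preceded by M-) is the handle for M -> N
Action: reduce (M -> N)


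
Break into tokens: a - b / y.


Scan left to right, longest-match per lexeme
Tokens: ID(a), OP(-), ID(b), OP(/), ID(y)


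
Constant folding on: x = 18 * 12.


18 * 12 = 216 at compile time
Optimized: x = 216


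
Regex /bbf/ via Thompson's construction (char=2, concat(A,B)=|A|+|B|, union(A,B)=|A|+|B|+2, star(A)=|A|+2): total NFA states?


Syntax tree has 3 char leaf(s), 0 union(s), 0 star(s)
chars contribute 3×2 = 6; each union adds +2; each star adds +2
Total: 6 + 0 + 0 = 6 states


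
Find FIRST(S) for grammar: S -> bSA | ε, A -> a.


Per alternative of S: FIRST(bSA) = {b}; FIRST(ε) = {ε}
FIRST(S) = {b, ε}


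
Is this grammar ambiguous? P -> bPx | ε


balanced b^n…x^n: each string has a unique parse
Unambiguous


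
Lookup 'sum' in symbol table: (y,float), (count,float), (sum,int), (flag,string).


Lookup 'sum' → type int


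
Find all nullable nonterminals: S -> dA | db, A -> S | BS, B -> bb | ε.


A nonterminal is nullable iff some alternative derives ε (directly, or every symbol in it is nullable)
Nullable: {B}


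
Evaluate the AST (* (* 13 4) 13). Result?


Evaluate inner: (* 13 4) = 52
Evaluate root: (* 52 13) = 676
Result: 676


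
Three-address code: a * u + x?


Break into single-operator statements:
t1 = a * u
t2 = t1 + x


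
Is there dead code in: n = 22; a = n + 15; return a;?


n is read by a's definition; a is returned
No dead code


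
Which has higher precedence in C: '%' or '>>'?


'%' is multiplicative (level 10); '>>' is shift (level 8)
Higher level binds tighter
'%' has higher precedence than '>>'


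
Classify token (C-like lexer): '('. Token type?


Pattern: delimiter/punctuation
Type: PUNCTUATION


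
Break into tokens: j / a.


Scan left to right, longest-match per lexeme
Tokens: ID(j), OP(/), ID(a)


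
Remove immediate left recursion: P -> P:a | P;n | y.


Left-recursive alternatives: P:a, P;n; non-recursive: y
Introduce P': P -> yP', P' -> :aP' | ;nP' | ε


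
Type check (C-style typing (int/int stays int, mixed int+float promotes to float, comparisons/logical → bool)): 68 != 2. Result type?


Operand types: int != int
Rule: comparison yields bool
Result type: bool


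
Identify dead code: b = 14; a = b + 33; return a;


b is read by a's definition; a is returned
No dead code


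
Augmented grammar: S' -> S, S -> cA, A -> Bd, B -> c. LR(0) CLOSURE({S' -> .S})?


Start: S' -> .S
For each item with dot before a nonterminal B, add B -> .γ for every B-production
Closure: [S' -> .S, S -> .cA]


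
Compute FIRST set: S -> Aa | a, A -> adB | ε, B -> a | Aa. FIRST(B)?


Per alternative of B: FIRST(a) = {a}; FIRST(Aa) = {a}
FIRST(B) = {a}


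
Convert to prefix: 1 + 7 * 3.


'*' binds tighter: tree is (+ 1 (* 7 3))
Prefix: + 1 * 7 3


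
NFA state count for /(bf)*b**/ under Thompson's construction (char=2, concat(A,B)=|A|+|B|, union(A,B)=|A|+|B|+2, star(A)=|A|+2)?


Syntax tree has 3 char leaf(s), 0 union(s), 3 star(s)
chars contribute 3×2 = 6; each union adds +2; each star adds +2
Total: 6 + 0 + 6 = 12 states


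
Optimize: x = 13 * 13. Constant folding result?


13 * 13 = 169 at compile time
Optimized: x = 169


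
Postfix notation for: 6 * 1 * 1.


Left to right (same or higher precedence on left)
Postfix: 6 1 * 1 *


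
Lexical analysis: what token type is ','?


Pattern: delimiter/punctuation
Type: PUNCTUATION


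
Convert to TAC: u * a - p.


Break into single-operator statements:
t1 = u * a
t2 = t1 - p


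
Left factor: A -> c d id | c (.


Common prefix: 'c'
Factored: A -> c A', A' -> d id | (


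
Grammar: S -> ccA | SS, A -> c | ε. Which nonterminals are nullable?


A nonterminal is nullable iff some alternative derives ε (directly, or every symbol in it is nullable)
Nullable: {A}


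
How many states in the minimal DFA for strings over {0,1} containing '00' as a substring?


KMP-style automaton: 2 progress states + 1 absorbing accept = 3
Minimal DFA: 3 states


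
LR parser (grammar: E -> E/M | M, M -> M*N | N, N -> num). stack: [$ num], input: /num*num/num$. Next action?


'num' on top is the handle for N -> num
Action: reduce (N -> num)


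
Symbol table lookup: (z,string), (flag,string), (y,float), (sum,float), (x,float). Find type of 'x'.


Lookup 'x' → type float


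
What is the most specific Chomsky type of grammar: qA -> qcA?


LHS has context (more than one symbol) and |LHS| ≤ |RHS|
Classification: Type 1 (Context-Sensitive)


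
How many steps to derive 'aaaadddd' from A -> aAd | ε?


Derivation: A => aAd => aaAdd => aaaAddd => aaaaAdddd => aaaadddd
Steps: 5


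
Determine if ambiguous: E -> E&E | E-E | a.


'a&a-a' has two parse trees (no precedence encoded between & and -)
Ambiguous


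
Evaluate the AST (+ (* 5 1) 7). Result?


Evaluate inner: (* 5 1) = 5
Evaluate root: (+ 5 7) = 12
Result: 12


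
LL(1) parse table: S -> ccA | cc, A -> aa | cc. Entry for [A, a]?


For [A, a]: 'a' ∈ FIRST(aa)
Entry: A -> aa


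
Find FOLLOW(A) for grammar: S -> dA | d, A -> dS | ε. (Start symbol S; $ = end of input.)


$ ∈ FOLLOW(S). For each A -> αBβ: add FIRST(β)\{ε} to FOLLOW(B); if β nullable, add FOLLOW(A).
FOLLOW(A) = {$}


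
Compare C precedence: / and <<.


'/' is multiplicative (level 10); '<<' is shift (level 8)
Higher level binds tighter
'/' has higher precedence than '<<'


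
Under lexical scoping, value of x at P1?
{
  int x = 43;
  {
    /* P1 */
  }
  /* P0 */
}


P1's block does not declare x; resolves to the enclosing declaration at depth 0
x = 43


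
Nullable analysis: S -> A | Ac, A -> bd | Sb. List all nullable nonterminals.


A nonterminal is nullable iff some alternative derives ε (directly, or every symbol in it is nullable)
Nullable: {}


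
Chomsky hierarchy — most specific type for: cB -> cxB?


LHS has context (more than one symbol) and |LHS| ≤ |RHS|
Classification: Type 1 (Context-Sensitive)


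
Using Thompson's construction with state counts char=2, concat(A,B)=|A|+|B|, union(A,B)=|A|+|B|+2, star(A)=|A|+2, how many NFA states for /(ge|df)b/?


Syntax tree has 5 char leaf(s), 1 union(s), 0 star(s)
chars contribute 5×2 = 10; each union adds +2; each star adds +2
Total: 10 + 2 + 0 = 12 states


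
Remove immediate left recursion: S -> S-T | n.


Left-recursive alternatives: S-T; non-recursive: n
Introduce S': S -> nS', S' -> -TS' | ε


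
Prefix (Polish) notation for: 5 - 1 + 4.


left-to-right (same/higher precedence on left): tree is (+ (- 5 1) 4)
Prefix: + - 5 1 4


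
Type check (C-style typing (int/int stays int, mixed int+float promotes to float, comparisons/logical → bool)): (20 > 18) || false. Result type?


Operand types: bool || bool
Rule: logical operators take bool operands and yield bool
Result type: bool


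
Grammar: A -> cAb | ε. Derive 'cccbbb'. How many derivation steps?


Derivation: A => cAb => ccAbb => cccAbbb => cccbbb
Steps: 4


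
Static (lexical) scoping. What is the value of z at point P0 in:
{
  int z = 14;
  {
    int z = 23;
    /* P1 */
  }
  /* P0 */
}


z declared in the same block as P0
z = 14


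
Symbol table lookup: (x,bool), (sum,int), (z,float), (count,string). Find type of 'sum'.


Lookup 'sum' → type int


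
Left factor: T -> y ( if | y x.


Common prefix: 'y'
Factored: T -> y T', T' -> ( if | x


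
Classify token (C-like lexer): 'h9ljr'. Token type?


Pattern: letter/underscore followed by alphanumerics, not a keyword
Type: IDENTIFIER


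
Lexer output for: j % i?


Scan left to right, longest-match per lexeme
Tokens: ID(j), OP(%), ID(i)


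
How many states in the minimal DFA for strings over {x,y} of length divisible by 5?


Track length mod 5: states 0..4, accept at 0
Minimal DFA: 5 states


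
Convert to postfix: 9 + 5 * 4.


* has higher precedence, evaluate 5*4 first
Postfix: 9 5 4 * +


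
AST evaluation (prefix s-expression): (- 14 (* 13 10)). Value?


Evaluate inner: (* 13 10) = 130
Evaluate root: (- 14 130) = -116
Result: -116


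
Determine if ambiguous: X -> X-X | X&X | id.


'id-id&id' has two parse trees (no precedence encoded between - and &)
Ambiguous


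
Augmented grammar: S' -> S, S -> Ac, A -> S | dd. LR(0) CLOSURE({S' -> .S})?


Start: S' -> .S
For each item with dot before a nonterminal B, add B -> .γ for every B-production
Closure: [S' -> .S, S -> .Ac, A -> .S, A -> .dd]


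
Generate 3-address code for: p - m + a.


Break into single-operator statements:
t1 = p - m
t2 = t1 + a


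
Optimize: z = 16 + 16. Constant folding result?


16 + 16 = 32 at compile time
Optimized: z = 32


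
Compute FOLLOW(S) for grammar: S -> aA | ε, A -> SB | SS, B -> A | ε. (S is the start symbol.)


$ ∈ FOLLOW(S). For each A -> αBβ: add FIRST(β)\{ε} to FOLLOW(B); if β nullable, add FOLLOW(A).
FOLLOW(S) = {$, a}


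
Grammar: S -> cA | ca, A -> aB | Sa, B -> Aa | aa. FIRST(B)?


Per alternative of B: FIRST(Aa) = {a, c}; FIRST(aa) = {a}
FIRST(B) = {a, c}


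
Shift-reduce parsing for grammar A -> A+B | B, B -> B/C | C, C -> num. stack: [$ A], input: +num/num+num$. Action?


shift '+' to continue A -> A+B
Action: shift


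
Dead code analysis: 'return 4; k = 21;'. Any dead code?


statement follows a return and is unreachable
Dead: 'k = 21'


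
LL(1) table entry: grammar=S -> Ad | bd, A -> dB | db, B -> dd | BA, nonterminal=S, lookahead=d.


For [S, d]: 'd' ∈ FIRST(Ad)
Entry: S -> Ad


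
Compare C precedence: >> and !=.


'>>' is shift (level 8); '!=' is equality (level 6)
Higher level binds tighter
'>>' has higher precedence than '!='


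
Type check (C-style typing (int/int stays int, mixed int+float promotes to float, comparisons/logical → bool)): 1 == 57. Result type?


Operand types: int == int
Rule: comparison yields bool
Result type: bool


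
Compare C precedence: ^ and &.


'&' is bitwise AND (level 5); '^' is bitwise XOR (level 4)
Higher level binds tighter
'&' has higher precedence than '^'


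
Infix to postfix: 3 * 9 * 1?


Left to right (same or higher precedence on left)
Postfix: 3 9 * 1 *


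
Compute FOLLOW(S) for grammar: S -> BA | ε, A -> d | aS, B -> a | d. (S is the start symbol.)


$ ∈ FOLLOW(S). For each A -> αBβ: add FIRST(β)\{ε} to FOLLOW(B); if β nullable, add FOLLOW(A).
FOLLOW(S) = {$}


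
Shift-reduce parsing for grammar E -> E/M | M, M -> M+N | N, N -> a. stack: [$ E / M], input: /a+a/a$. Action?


handle 'E/M' on top; lookahead ∈ FOLLOW(E) = {/, $}
Action: reduce (E -> E/M)


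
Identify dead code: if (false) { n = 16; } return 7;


condition is constant false, so the whole block is unreachable
Dead: 'if (false) { n = 16; }'


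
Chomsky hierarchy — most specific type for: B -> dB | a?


Right-linear: every RHS is a terminal or a terminal followed by one nonterminal
Classification: Type 3 (Regular)


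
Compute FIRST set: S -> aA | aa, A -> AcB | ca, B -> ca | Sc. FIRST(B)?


Per alternative of B: FIRST(ca) = {c}; FIRST(Sc) = {a}
FIRST(B) = {a, c}


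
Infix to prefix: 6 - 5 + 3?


left-to-right (same/higher precedence on left): tree is (+ (- 6 5) 3)
Prefix: + - 6 5 3


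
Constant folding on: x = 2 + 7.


2 + 7 = 9 at compile time
Optimized: x = 9


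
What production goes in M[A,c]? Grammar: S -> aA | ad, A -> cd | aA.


For [A, c]: 'c' ∈ FIRST(cd)
Entry: A -> cd


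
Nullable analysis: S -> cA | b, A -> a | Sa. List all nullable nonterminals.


A nonterminal is nullable iff some alternative derives ε (directly, or every symbol in it is nullable)
Nullable: {}


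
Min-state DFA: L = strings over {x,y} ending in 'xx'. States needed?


Track the longest suffix of input matching a prefix of 'xx': 3 classes (prefixes of length 0..2)
Minimal DFA: 3 states


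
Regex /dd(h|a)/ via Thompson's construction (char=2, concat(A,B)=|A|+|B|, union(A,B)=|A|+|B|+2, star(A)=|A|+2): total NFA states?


Syntax tree has 4 char leaf(s), 1 union(s), 0 star(s)
chars contribute 4×2 = 8; each union adds +2; each star adds +2
Total: 8 + 2 + 0 = 10 states


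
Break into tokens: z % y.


Scan left to right, longest-match per lexeme
Tokens: ID(z), OP(%), ID(y)


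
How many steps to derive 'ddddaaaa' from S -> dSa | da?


Derivation: S => dSa => ddSaa => dddSaaa => ddddaaaa
Steps: 4


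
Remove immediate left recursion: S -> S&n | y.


Left-recursive alternatives: S&n; non-recursive: y
Introduce S': S -> yS', S' -> &nS' | ε


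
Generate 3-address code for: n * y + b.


Break into single-operator statements:
t1 = n * y
t2 = t1 + b


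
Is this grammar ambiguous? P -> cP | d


right-linear, alternatives start with distinct terminals 'c' vs 'd': unique leftmost derivation
Unambiguous


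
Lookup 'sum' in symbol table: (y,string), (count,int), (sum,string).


Lookup 'sum' → type string


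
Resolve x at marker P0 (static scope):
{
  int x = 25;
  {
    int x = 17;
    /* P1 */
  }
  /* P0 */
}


x declared in the same block as P0
x = 25


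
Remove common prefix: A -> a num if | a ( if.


Common prefix: 'a'
Factored: A -> a A', A' -> num if | ( if


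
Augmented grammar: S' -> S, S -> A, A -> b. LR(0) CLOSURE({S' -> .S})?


Start: S' -> .S
For each item with dot before a nonterminal B, add B -> .γ for every B-production
Closure: [S' -> .S, S -> .A, A -> .b]


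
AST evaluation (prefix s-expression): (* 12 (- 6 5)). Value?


Evaluate inner: (- 6 5) = 1
Evaluate root: (* 12 1) = 12
Result: 12


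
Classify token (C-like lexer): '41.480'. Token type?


Pattern: digits with a decimal point
Type: FLOAT_LITERAL


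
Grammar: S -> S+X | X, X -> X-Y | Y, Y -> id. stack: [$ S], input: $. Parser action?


start symbol S on stack, input exhausted
Action: accept


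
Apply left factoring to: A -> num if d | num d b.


Common prefix: 'num'
Factored: A -> num A', A' -> if d | d b


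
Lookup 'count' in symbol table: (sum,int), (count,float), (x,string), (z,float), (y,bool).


Lookup 'count' → type float


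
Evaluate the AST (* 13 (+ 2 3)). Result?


Evaluate inner: (+ 2 3) = 5
Evaluate root: (* 13 5) = 65
Result: 65


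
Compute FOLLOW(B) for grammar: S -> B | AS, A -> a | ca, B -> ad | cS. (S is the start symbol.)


$ ∈ FOLLOW(S). For each A -> αBβ: add FIRST(β)\{ε} to FOLLOW(B); if β nullable, add FOLLOW(A).
FOLLOW(B) = {$}


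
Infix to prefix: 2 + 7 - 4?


left-to-right (same/higher precedence on left): tree is (- (+ 2 7) 4)
Prefix: - + 2 7 4


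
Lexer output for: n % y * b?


Scan left to right, longest-match per lexeme
Tokens: ID(n), OP(%), ID(y), OP(*), ID(b)


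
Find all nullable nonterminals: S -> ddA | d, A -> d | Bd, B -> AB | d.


A nonterminal is nullable iff some alternative derives ε (directly, or every symbol in it is nullable)
Nullable: {}


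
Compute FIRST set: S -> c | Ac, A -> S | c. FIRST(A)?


Per alternative of A: FIRST(S) = {c}; FIRST(c) = {c}
FIRST(A) = {c}


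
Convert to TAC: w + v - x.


Break into single-operator statements:
t1 = w + v
t2 = t1 - x


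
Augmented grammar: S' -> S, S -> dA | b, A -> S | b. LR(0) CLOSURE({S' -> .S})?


Start: S' -> .S
For each item with dot before a nonterminal B, add B -> .γ for every B-production
Closure: [S' -> .S, S -> .dA, S -> .b]


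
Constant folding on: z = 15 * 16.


15 * 16 = 240 at compile time
Optimized: z = 240


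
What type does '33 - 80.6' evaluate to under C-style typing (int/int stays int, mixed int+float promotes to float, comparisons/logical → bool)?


Operand types: int - float
Rule: mixed int/float promotes to float; int/int stays int
Result type: float


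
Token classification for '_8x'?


Pattern: letter/underscore followed by alphanumerics, not a keyword
Type: IDENTIFIER


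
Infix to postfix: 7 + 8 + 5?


Left to right (same or higher precedence on left)
Postfix: 7 8 + 5 +


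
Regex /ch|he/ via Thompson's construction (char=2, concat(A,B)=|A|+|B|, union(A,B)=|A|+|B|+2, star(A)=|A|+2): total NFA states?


Syntax tree has 4 char leaf(s), 1 union(s), 0 star(s)
chars contribute 4×2 = 8; each union adds +2; each star adds +2
Total: 8 + 2 + 0 = 10 states


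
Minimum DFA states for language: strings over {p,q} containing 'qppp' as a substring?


KMP-style automaton: 4 progress states + 1 absorbing accept = 5
Minimal DFA: 5 states


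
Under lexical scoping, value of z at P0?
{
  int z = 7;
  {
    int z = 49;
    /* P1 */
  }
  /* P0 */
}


z declared in the same block as P0
z = 7


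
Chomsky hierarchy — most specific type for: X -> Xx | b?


Left-linear: every RHS is a terminal or one nonterminal followed by a terminal
Classification: Type 3 (Regular)


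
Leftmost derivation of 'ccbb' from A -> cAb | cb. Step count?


Derivation: A => cAb => ccbb
Steps: 2


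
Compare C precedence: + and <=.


'+' is additive (level 9); '<=' is relational (level 7)
Higher level binds tighter
'+' has higher precedence than '<='


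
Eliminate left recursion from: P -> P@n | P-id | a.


Left-recursive alternatives: P@n, P-id; non-recursive: a
Introduce P': P -> aP', P' -> @nP' | -idP' | ε


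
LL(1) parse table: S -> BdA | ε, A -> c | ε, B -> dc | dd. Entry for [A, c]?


For [A, c]: 'c' ∈ FIRST(c)
Entry: A -> c


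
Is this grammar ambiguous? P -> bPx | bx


balanced b^n…x^n: each string has a unique parse
Unambiguous


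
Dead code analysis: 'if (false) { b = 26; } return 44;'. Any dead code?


condition is constant false, so the whole block is unreachable
Dead: 'if (false) { b = 26; }'


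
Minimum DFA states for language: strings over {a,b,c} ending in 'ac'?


Track the longest suffix of input matching a prefix of 'ac': 3 classes (prefixes of length 0..2)
Minimal DFA: 3 states


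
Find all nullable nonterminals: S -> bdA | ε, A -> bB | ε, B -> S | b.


A nonterminal is nullable iff some alternative derives ε (directly, or every symbol in it is nullable)
Nullable: {A, B, S}


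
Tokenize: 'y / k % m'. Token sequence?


Scan left to right, longest-match per lexeme
Tokens: ID(y), OP(/), ID(k), OP(%), ID(m)


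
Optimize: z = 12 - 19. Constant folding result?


12 - 19 = -7 at compile time
Optimized: z = -7


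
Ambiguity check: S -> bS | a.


right-linear, alternatives start with distinct terminals 'b' vs 'a': unique leftmost derivation
Unambiguous


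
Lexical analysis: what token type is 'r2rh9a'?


Pattern: letter/underscore followed by alphanumerics, not a keyword
Type: IDENTIFIER
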